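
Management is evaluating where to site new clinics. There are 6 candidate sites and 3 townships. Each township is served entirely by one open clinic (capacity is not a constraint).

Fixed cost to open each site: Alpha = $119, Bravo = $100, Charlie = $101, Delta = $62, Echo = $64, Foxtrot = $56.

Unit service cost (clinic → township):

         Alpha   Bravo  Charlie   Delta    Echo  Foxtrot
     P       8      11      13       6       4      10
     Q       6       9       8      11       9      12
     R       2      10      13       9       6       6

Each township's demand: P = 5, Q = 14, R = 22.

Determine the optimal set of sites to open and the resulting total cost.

For any fixed open set, each township goes to its cheapest open site; total = fixed + service.
{Alpha}: P→Alpha 8·5=40, Q→Alpha 6·14=84, R→Alpha 2·22=44. Service 168; fixed 119; total 287.
{Alpha, Echo}: service 148 + fixed 183 = 331
{Alpha, Delta}: P→Delta 6·5=30, Q→Alpha 6·14=84, R→Alpha 2·22=44. Service 158; fixed 181; total 339.
{Alpha, Bravo, Charlie, Delta, Echo, Foxtrot}: service 148 + fixed 502 = 650
No other subset beats 287.

Open Alpha only; minimum total cost 287.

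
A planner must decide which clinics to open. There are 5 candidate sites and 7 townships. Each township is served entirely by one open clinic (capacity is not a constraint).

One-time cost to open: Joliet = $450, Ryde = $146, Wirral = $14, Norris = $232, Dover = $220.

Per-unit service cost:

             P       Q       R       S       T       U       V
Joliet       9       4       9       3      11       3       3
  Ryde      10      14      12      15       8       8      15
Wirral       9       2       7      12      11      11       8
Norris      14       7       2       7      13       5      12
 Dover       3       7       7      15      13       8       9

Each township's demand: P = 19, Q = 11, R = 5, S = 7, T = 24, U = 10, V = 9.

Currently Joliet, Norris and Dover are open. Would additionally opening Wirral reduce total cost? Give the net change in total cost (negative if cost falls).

Current service cost with {Joliet, Norris, Dover}: 453.
Adding Wirral: each township re-picks its cheapest; new service cost 431, saving 22.
Extra fixed cost: 14. Net change = 14 − 22 = -8.
(Totals: 1355 → 1347.)

Yes — net change −8 (cost falls by 8).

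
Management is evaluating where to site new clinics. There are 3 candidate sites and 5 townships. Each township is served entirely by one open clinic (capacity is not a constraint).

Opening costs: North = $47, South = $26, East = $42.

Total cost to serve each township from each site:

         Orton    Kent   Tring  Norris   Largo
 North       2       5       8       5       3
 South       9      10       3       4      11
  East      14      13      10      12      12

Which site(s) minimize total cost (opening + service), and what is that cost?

For any fixed open set, each township goes to its cheapest open site; total = fixed + service.
{South}: Orton→South 9, Kent→South 10, Tring→South 3, Norris→South 4, Largo→South 11. Service 37; fixed 26; total 63.
{North}: service 23 + fixed 47 = 70
{North, South}: Orton→North 2, Kent→North 5, Tring→South 3, Norris→South 4, Largo→North 3. Service 17; fixed 73; total 90.
{North, South, East}: service 17 + fixed 115 = 132
No other subset beats 63.

Open South only; minimum total cost 63.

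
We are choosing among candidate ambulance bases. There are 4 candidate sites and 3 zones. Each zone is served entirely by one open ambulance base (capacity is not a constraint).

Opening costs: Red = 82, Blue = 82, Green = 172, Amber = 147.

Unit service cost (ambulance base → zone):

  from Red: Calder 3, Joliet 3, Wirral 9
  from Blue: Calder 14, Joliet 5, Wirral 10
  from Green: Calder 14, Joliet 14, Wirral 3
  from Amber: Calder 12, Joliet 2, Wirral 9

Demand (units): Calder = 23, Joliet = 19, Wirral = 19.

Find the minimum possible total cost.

Minimum total cost: 379

For any fixed open set, each zone goes to its cheapest open site; total = fixed + service.
{Red}: Calder→Red 3·23=69, Joliet→Red 3·19=57, Wirral→Red 9·19=171. Service 297; fixed 82; total 379.
{Red, Green}: service 183 + fixed 254 = 437
{Red, Blue}: service 297 + fixed 164 = 461
{Red, Blue, Green, Amber}: service 164 + fixed 483 = 647
No other subset beats 379.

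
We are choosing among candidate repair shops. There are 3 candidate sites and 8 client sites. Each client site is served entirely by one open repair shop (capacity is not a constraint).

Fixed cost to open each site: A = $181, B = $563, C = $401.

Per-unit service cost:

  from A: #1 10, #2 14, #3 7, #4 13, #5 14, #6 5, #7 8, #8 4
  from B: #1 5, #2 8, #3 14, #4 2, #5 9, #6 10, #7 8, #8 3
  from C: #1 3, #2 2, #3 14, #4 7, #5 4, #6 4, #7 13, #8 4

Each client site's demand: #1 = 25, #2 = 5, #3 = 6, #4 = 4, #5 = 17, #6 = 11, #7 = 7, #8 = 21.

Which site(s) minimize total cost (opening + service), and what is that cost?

Open C only; minimum total cost 885.

For any fixed open set, each client site goes to its cheapest open site; total = fixed + service.
{C}: #1→C 3·25=75, #2→C 2·5=10, #3→C 14·6=84, #4→C 7·4=28, #5→C 4·17=68, #6→C 4·11=44, #7→C 13·7=91, #8→C 4·21=84. Service 484; fixed 401; total 885.
{A, C}: #1→C 3·25=75, #2→C 2·5=10, #3→A 7·6=42, #4→C 7·4=28, #5→C 4·17=68, #6→C 4·11=44, #7→A 8·7=56, #8→A 4·21=84. Service 407; fixed 582; total 989.
{A}: service 847 + fixed 181 = 1028
{A, B, C}: service 366 + fixed 1145 = 1511
No other subset beats 885.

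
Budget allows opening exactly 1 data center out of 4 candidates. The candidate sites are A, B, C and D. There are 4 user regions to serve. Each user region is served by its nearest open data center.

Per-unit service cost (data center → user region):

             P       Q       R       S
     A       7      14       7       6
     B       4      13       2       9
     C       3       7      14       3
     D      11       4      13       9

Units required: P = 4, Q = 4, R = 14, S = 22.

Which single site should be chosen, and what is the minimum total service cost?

Choose B only; total service cost 294.

With exactly 1 open, each user region uses its cheapest among the chosen.
{B}: P→B 4·4=16, Q→B 13·4=52, R→B 2·14=28, S→B 9·22=198. Service cost 294.
{C}: service cost 302
{A}: service cost 314
Among all 4 size-1 choices, {B} is lowest.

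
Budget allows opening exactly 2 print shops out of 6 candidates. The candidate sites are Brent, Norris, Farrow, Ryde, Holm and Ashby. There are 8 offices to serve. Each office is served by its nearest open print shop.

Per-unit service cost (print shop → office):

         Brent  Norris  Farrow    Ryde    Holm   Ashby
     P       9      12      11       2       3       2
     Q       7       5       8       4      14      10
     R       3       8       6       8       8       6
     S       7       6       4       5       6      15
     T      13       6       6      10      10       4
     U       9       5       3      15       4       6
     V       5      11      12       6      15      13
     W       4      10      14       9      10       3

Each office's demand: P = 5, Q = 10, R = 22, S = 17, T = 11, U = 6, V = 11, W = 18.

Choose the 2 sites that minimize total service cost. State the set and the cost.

Choose Brent and Ashby; total service cost 454.

With exactly 2 open, each office uses its cheapest among the chosen.
{Brent, Ashby}: P→Ashby 2·5=10, Q→Brent 7·10=70, R→Brent 3·22=66, S→Brent 7·17=119, T→Ashby 4·11=44, U→Ashby 6·6=36, V→Brent 5·11=55, W→Ashby 3·18=54. Service cost 454.
{Brent, Farrow}: service cost 460
{Ryde, Ashby}: service cost 467
Among all 15 size-2 choices, {Brent, Ashby} is lowest.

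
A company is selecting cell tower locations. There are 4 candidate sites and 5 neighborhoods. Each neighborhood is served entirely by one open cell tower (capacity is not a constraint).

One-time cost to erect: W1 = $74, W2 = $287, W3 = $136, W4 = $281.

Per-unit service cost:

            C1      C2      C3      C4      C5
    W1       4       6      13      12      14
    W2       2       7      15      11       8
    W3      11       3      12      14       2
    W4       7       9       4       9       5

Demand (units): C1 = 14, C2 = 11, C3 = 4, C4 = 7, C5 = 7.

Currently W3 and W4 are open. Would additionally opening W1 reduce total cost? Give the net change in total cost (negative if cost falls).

Current service cost with {W3, W4}: 224.
Adding W1: each neighborhood re-picks its cheapest; new service cost 182, saving 42.
Extra fixed cost: 74. Net change = 74 − 42 = 32.
(Totals: 641 → 673.)

No — net change +32 (cost rises by 32).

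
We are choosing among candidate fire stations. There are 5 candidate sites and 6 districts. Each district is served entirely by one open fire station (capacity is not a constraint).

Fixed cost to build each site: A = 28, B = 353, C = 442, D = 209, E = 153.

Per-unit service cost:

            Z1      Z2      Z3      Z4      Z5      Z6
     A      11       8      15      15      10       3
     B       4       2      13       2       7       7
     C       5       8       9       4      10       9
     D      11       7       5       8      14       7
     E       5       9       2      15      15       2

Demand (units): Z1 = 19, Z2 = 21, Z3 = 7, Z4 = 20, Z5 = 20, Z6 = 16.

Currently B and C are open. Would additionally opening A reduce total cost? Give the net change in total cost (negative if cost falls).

Current service cost with {B, C}: 473.
Adding A: each district re-picks its cheapest; new service cost 409, saving 64.
Extra fixed cost: 28. Net change = 28 − 64 = -36.
(Totals: 1268 → 1232.)

Yes — net change −36 (cost falls by 36).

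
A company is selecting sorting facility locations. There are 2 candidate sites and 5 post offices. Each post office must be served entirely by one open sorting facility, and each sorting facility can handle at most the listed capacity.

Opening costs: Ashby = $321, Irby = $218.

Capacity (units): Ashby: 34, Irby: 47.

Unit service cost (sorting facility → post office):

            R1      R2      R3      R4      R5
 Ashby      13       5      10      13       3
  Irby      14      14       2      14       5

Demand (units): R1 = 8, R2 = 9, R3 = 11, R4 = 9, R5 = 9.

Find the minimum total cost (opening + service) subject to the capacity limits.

Open {Irby}: R1→Irby 14·8=112, R2→Irby 14·9=126, R3→Irby 2·11=22, R4→Irby 14·9=126, R5→Irby 5·9=45.
Loads: Irby carries 46/47. Service 431; fixed 218; total 649.
Next best feasible plan costs 862.

Minimum total cost: 649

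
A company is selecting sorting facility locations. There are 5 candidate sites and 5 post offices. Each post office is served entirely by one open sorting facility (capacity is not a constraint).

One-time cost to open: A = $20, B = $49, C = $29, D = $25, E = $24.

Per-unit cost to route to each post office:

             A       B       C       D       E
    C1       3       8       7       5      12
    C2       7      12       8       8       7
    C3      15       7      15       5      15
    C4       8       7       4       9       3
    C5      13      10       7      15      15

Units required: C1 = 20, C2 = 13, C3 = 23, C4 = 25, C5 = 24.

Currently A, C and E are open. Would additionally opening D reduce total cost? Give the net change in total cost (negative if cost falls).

Yes — net change −205 (cost falls by 205).

Current service cost with {A, C, E}: 739.
Adding D: each post office re-picks its cheapest; new service cost 509, saving 230.
Extra fixed cost: 25. Net change = 25 − 230 = -205.
(Totals: 812 → 607.)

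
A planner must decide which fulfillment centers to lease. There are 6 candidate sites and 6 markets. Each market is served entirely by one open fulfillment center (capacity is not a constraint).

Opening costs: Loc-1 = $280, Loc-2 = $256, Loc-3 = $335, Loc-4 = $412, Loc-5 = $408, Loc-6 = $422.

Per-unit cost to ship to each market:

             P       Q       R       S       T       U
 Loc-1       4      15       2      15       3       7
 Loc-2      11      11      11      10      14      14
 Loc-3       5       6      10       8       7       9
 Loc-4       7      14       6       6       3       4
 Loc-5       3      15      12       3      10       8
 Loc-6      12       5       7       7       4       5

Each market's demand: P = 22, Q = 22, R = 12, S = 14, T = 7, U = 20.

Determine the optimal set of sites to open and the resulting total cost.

For any fixed open set, each market goes to its cheapest open site; total = fixed + service.
{Loc-3}: P→Loc-3 5·22=110, Q→Loc-3 6·22=132, R→Loc-3 10·12=120, S→Loc-3 8·14=112, T→Loc-3 7·7=49, U→Loc-3 9·20=180. Service 703; fixed 335; total 1038.
{Loc-1}: service 813 + fixed 280 = 1093
{Loc-6}: P→Loc-6 12·22=264, Q→Loc-6 5·22=110, R→Loc-6 7·12=84, S→Loc-6 7·14=98, T→Loc-6 4·7=28, U→Loc-6 5·20=100. Service 684; fixed 422; total 1106.
{Loc-1, Loc-2, Loc-3, Loc-4, Loc-5, Loc-6}: P→Loc-5 3·22=66, Q→Loc-6 5·22=110, R→Loc-1 2·12=24, S→Loc-5 3·14=42, T→Loc-1 3·7=21, U→Loc-4 4·20=80. Service 343; fixed 2113; total 2456.
No other subset beats 1038.

Open Loc-3 only; minimum total cost 1038.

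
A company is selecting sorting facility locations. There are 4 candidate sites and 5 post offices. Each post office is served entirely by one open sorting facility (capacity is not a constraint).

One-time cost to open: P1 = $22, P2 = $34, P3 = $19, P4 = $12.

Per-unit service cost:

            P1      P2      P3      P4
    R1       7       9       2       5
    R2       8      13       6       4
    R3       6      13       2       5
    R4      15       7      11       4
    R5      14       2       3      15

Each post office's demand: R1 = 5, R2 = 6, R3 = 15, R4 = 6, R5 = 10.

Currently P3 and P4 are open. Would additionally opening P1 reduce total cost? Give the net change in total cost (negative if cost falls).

Current service cost with {P3, P4}: 118.
Adding P1: each post office re-picks its cheapest; new service cost 118, saving 0.
Extra fixed cost: 22. Net change = 22 − 0 = 22.
(Totals: 149 → 171.)

No — net change +22 (cost rises by 22).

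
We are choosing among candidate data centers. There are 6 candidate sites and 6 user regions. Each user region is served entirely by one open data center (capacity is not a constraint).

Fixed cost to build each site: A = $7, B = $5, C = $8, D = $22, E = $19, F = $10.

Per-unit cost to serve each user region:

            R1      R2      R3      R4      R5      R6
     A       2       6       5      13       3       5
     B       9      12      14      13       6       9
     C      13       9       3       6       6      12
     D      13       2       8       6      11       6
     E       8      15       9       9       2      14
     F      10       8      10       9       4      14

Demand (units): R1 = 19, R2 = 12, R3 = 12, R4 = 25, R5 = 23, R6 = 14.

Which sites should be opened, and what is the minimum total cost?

For any fixed open set, each user region goes to its cheapest open site; total = fixed + service.
{A, C, D, E}: R1→A 2·19=38, R2→D 2·12=24, R3→C 3·12=36, R4→C 6·25=150, R5→E 2·23=46, R6→A 5·14=70. Service 364; fixed 56; total 420.
{A, C, D}: service 387 + fixed 37 = 424
{A, B, C, D, E}: R1→A 2·19=38, R2→D 2·12=24, R3→C 3·12=36, R4→C 6·25=150, R5→E 2·23=46, R6→A 5·14=70. Service 364; fixed 61; total 425.
{A, B, C, D, E, F}: service 364 + fixed 71 = 435
No other subset beats 420.

Open A, C, D and E; minimum total cost 420.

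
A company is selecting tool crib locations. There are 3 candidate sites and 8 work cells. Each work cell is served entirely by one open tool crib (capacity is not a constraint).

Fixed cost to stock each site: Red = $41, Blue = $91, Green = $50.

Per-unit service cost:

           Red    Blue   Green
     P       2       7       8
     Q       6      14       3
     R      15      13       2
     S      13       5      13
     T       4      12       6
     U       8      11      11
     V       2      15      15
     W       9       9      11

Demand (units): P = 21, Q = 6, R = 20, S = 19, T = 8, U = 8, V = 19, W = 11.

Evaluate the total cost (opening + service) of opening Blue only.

Total cost: 1245

Each work cell is assigned to its cheapest site among the open ones.
{Blue}: P→Blue 7·21=147, Q→Blue 14·6=84, R→Blue 13·20=260, S→Blue 5·19=95, T→Blue 12·8=96, U→Blue 11·8=88, V→Blue 15·19=285, W→Blue 9·11=99. Service 1154; fixed 91; total 1245.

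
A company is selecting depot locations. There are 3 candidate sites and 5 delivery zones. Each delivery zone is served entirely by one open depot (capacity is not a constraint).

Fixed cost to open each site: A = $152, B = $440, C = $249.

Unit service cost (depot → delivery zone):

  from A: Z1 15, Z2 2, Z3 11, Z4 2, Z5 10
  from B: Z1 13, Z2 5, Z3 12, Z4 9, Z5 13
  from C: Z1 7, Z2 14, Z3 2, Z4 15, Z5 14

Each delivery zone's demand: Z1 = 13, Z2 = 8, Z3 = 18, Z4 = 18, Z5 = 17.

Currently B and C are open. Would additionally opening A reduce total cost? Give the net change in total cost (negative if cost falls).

Yes — net change −49 (cost falls by 49).

Current service cost with {B, C}: 550.
Adding A: each delivery zone re-picks its cheapest; new service cost 349, saving 201.
Extra fixed cost: 152. Net change = 152 − 201 = -49.
(Totals: 1239 → 1190.)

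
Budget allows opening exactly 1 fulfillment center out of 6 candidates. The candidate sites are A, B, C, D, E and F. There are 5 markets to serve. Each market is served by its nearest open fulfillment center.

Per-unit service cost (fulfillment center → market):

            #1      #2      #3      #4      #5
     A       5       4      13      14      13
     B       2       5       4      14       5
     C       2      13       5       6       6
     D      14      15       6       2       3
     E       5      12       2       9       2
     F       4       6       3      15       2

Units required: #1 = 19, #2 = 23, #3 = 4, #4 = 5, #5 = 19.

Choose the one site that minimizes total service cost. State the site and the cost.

Choose B only; total service cost 334.

With exactly 1 open, each market uses its cheapest among the chosen.
{B}: #1→B 2·19=38, #2→B 5·23=115, #3→B 4·4=16, #4→B 14·5=70, #5→B 5·19=95. Service cost 334.
{F}: service cost 339
{E}: service cost 462
Among all 6 size-1 choices, {B} is lowest.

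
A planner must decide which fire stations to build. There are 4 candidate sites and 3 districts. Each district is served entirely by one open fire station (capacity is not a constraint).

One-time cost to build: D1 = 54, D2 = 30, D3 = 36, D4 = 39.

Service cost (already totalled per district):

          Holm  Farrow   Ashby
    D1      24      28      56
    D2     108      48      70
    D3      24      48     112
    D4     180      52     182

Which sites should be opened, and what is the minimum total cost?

Open D1 only; minimum total cost 162.

For any fixed open set, each district goes to its cheapest open site; total = fixed + service.
{D1}: Holm→D1 24, Farrow→D1 28, Ashby→D1 56. Service 108; fixed 54; total 162.
{D1, D2}: Holm→D1 24, Farrow→D1 28, Ashby→D1 56. Service 108; fixed 84; total 192.
{D1, D3}: service 108 + fixed 90 = 198
{D1, D2, D3, D4}: Holm→D1 24, Farrow→D1 28, Ashby→D1 56. Service 108; fixed 159; total 267.
(All 15 nonempty subsets were checked; D1 only is lowest.)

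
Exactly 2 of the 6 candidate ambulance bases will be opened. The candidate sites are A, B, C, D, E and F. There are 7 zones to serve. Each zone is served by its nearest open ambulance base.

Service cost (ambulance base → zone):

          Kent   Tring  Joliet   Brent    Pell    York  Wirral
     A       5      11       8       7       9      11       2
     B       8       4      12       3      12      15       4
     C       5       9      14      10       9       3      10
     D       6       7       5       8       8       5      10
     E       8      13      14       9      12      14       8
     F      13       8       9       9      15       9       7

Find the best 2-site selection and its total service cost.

Choose B and D; total service cost 35.

With exactly 2 open, each zone uses its cheapest among the chosen.
{B, D}: Kent→D 6, Tring→B 4, Joliet→D 5, Brent→B 3, Pell→D 8, York→D 5, Wirral→B 4. Service cost 35.
{A, D}: service cost 39
{B, C}: service cost 40
Among all 15 size-2 choices, {B, D} is lowest.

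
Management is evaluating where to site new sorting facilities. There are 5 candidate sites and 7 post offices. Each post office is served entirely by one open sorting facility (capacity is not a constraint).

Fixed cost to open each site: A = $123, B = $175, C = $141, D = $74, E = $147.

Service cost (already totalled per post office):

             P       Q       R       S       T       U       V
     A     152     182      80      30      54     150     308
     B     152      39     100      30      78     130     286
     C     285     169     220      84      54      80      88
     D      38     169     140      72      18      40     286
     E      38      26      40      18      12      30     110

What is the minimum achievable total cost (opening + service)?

Minimum total cost: 421

For any fixed open set, each post office goes to its cheapest open site; total = fixed + service.
{E}: P→E 38, Q→E 26, R→E 40, S→E 18, T→E 12, U→E 30, V→E 110. Service 274; fixed 147; total 421.
{D, E}: service 274 + fixed 221 = 495
{C, E}: P→E 38, Q→E 26, R→E 40, S→E 18, T→E 12, U→E 30, V→C 88. Service 252; fixed 288; total 540.
{A, B, C, D, E}: P→D 38, Q→E 26, R→E 40, S→E 18, T→E 12, U→E 30, V→C 88. Service 252; fixed 660; total 912.
No other subset beats 421.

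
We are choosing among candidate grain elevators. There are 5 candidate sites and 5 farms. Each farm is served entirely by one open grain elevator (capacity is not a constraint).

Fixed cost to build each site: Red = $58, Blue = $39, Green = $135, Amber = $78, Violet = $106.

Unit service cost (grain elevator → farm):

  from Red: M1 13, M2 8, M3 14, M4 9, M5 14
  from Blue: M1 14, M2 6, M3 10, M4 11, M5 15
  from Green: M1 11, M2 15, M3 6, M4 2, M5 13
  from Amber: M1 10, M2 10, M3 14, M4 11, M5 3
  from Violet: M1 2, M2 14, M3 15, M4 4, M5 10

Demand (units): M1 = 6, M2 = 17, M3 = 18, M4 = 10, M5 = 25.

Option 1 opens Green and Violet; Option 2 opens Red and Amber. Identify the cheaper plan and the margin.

Option 2 is cheaper by 120.

Option 1: {Green, Violet}: M1→Violet 2·6=12, M2→Violet 14·17=238, M3→Green 6·18=108, M4→Green 2·10=20, M5→Violet 10·25=250. Service 628; fixed 241; total 869.
Option 2: {Red, Amber}: M1→Amber 10·6=60, M2→Red 8·17=136, M3→Red 14·18=252, M4→Red 9·10=90, M5→Amber 3·25=75. Service 613; fixed 136; total 749.
Difference: |869 − 749| = 120.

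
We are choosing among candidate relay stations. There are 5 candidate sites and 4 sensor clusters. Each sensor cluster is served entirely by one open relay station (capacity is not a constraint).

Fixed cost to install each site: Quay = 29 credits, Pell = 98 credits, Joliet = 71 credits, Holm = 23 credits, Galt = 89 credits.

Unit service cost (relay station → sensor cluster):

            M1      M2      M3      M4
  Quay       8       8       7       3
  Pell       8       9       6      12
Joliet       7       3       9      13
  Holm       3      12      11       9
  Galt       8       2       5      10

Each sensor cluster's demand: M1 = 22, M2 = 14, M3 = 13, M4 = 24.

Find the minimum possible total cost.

Minimum total cost: 372

For any fixed open set, each sensor cluster goes to its cheapest open site; total = fixed + service.
{Quay, Holm, Galt}: M1→Holm 3·22=66, M2→Galt 2·14=28, M3→Galt 5·13=65, M4→Quay 3·24=72. Service 231; fixed 141; total 372.
{Quay, Holm}: service 341 + fixed 52 = 393
{Quay, Joliet, Holm}: service 271 + fixed 123 = 394
{Quay, Pell, Joliet, Holm, Galt}: M1→Holm 3·22=66, M2→Galt 2·14=28, M3→Galt 5·13=65, M4→Quay 3·24=72. Service 231; fixed 310; total 541.
No other subset beats 372.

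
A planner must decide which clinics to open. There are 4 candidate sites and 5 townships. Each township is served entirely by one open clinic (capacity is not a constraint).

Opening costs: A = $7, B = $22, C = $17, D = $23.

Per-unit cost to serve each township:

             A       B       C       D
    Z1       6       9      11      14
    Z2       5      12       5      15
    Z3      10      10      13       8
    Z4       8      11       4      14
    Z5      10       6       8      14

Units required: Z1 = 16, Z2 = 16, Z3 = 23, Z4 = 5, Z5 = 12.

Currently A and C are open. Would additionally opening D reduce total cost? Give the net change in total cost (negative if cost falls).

Yes — net change −23 (cost falls by 23).

Current service cost with {A, C}: 522.
Adding D: each township re-picks its cheapest; new service cost 476, saving 46.
Extra fixed cost: 23. Net change = 23 − 46 = -23.
(Totals: 546 → 523.)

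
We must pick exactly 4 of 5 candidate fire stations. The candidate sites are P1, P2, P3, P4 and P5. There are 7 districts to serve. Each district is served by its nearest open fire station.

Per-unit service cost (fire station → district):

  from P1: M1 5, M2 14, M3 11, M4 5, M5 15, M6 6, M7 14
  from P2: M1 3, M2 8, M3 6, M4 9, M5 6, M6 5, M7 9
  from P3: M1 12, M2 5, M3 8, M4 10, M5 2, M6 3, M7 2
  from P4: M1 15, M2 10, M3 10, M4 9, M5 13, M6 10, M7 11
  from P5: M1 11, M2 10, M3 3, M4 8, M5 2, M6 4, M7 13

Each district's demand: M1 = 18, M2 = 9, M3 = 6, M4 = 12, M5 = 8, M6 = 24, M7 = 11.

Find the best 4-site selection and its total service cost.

Choose P1, P2, P3 and P5; total service cost 287.

With exactly 4 open, each district uses its cheapest among the chosen.
{P1, P2, P3, P5}: M1→P2 3·18=54, M2→P3 5·9=45, M3→P5 3·6=18, M4→P1 5·12=60, M5→P3 2·8=16, M6→P3 3·24=72, M7→P3 2·11=22. Service cost 287.
{P1, P2, P3, P4}: service cost 305
{P1, P3, P4, P5}: service cost 323
Among all 5 size-4 choices, {P1, P2, P3, P5} is lowest.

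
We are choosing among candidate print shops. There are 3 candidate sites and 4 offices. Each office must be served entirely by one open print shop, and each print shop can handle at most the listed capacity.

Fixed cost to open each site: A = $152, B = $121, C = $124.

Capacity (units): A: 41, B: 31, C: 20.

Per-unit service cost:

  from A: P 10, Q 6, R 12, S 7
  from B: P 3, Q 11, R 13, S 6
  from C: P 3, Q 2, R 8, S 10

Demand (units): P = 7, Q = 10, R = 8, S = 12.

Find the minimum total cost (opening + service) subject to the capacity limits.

Minimum total cost: 422

Open {B, C}: P→B 3·7=21, Q→C 2·10=20, R→C 8·8=64, S→B 6·12=72.
Loads: B carries 19/31, C carries 18/20. Service 177; fixed 245; total 422.
Next best feasible plan costs 462.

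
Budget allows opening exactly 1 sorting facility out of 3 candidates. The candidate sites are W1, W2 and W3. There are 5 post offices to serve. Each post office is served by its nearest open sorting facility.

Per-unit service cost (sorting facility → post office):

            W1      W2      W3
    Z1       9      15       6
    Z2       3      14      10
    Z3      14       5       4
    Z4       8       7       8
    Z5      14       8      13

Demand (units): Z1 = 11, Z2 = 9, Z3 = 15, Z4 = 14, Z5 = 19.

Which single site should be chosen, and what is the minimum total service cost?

Choose W3 only; total service cost 575.

With exactly 1 open, each post office uses its cheapest among the chosen.
{W3}: Z1→W3 6·11=66, Z2→W3 10·9=90, Z3→W3 4·15=60, Z4→W3 8·14=112, Z5→W3 13·19=247. Service cost 575.
{W2}: service cost 616
{W1}: service cost 714
Among all 3 size-1 choices, {W3} is lowest.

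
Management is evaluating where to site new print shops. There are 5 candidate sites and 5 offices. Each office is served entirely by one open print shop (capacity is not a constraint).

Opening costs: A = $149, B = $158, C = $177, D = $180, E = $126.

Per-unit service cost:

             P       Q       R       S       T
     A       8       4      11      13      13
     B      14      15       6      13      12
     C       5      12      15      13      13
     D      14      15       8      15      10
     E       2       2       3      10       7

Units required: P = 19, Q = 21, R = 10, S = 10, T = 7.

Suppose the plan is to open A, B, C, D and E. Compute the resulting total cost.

Total cost: 1049

Each office is assigned to its cheapest site among the open ones.
{A, B, C, D, E}: P→E 2·19=38, Q→E 2·21=42, R→E 3·10=30, S→E 10·10=100, T→E 7·7=49. Service 259; fixed 790; total 1049.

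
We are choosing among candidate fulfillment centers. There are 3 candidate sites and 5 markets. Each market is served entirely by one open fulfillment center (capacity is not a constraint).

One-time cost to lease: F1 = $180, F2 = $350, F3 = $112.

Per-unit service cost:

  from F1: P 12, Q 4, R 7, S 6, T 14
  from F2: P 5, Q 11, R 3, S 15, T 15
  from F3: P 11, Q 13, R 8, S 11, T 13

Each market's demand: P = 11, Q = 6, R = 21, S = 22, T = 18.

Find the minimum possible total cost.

Minimum total cost: 867

For any fixed open set, each market goes to its cheapest open site; total = fixed + service.
{F1}: P→F1 12·11=132, Q→F1 4·6=24, R→F1 7·21=147, S→F1 6·22=132, T→F1 14·18=252. Service 687; fixed 180; total 867.
{F1, F3}: service 658 + fixed 292 = 950
{F3}: service 843 + fixed 112 = 955
{F1, F2, F3}: service 508 + fixed 642 = 1150
(All 7 nonempty subsets were checked; F1 only is lowest.)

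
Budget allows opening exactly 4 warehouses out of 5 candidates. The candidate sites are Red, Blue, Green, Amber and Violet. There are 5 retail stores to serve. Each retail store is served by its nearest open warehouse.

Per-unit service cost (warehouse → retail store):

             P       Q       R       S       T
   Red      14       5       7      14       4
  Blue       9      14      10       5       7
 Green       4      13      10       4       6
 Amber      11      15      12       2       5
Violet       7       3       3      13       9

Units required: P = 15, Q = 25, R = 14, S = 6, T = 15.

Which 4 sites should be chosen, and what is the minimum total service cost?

With exactly 4 open, each retail store uses its cheapest among the chosen.
{Red, Green, Amber, Violet}: P→Green 4·15=60, Q→Violet 3·25=75, R→Violet 3·14=42, S→Amber 2·6=12, T→Red 4·15=60. Service cost 249.
{Red, Blue, Green, Violet}: service cost 261
{Blue, Green, Amber, Violet}: service cost 264
Among all 5 size-4 choices, {Red, Green, Amber, Violet} is lowest.

Choose Red, Green, Amber and Violet; total service cost 249.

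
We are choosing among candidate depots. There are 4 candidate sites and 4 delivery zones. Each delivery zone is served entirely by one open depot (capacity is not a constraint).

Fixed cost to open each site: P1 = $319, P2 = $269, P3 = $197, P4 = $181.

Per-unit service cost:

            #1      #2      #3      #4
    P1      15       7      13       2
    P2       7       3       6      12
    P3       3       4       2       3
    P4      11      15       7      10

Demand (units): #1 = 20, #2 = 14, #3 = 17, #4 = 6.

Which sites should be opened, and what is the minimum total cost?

For any fixed open set, each delivery zone goes to its cheapest open site; total = fixed + service.
{P3}: #1→P3 3·20=60, #2→P3 4·14=56, #3→P3 2·17=34, #4→P3 3·6=18. Service 168; fixed 197; total 365.
{P3, P4}: service 168 + fixed 378 = 546
{P2, P3}: service 154 + fixed 466 = 620
{P1, P2, P3, P4}: service 148 + fixed 966 = 1114
No other subset beats 365.

Open P3 only; minimum total cost 365.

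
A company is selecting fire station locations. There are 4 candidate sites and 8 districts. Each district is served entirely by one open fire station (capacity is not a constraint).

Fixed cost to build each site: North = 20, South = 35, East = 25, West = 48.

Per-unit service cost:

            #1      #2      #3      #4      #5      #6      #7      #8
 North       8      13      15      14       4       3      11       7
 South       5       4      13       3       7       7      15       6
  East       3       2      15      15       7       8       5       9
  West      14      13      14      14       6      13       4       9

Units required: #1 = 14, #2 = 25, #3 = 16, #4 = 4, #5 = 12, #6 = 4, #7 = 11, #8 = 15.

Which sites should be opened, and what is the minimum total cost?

Open North, South and East; minimum total cost 597.

For any fixed open set, each district goes to its cheapest open site; total = fixed + service.
{North, South, East}: #1→East 3·14=42, #2→East 2·25=50, #3→South 13·16=208, #4→South 3·4=12, #5→North 4·12=48, #6→North 3·4=12, #7→East 5·11=55, #8→South 6·15=90. Service 517; fixed 80; total 597.
{South, East}: #1→East 3·14=42, #2→East 2·25=50, #3→South 13·16=208, #4→South 3·4=12, #5→South 7·12=84, #6→South 7·4=28, #7→East 5·11=55, #8→South 6·15=90. Service 569; fixed 60; total 629.
{North, South, East, West}: #1→East 3·14=42, #2→East 2·25=50, #3→South 13·16=208, #4→South 3·4=12, #5→North 4·12=48, #6→North 3·4=12, #7→West 4·11=44, #8→South 6·15=90. Service 506; fixed 128; total 634.
{North}: service 1019 + fixed 20 = 1039
(All 15 nonempty subsets were checked; North, South and East is lowest.)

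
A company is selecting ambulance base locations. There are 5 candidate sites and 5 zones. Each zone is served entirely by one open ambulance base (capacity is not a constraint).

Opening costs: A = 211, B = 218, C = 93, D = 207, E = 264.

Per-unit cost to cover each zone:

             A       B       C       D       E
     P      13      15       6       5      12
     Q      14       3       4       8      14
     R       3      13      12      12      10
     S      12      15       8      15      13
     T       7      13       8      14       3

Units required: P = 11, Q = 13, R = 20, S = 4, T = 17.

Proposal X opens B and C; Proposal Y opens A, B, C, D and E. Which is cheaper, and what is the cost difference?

Proposal X: {B, C}: P→C 6·11=66, Q→B 3·13=39, R→C 12·20=240, S→C 8·4=32, T→C 8·17=136. Service 513; fixed 311; total 824.
Proposal Y: {A, B, C, D, E}: P→D 5·11=55, Q→B 3·13=39, R→A 3·20=60, S→C 8·4=32, T→E 3·17=51. Service 237; fixed 993; total 1230.
Difference: |824 − 1230| = 406.

Proposal X is cheaper by 406.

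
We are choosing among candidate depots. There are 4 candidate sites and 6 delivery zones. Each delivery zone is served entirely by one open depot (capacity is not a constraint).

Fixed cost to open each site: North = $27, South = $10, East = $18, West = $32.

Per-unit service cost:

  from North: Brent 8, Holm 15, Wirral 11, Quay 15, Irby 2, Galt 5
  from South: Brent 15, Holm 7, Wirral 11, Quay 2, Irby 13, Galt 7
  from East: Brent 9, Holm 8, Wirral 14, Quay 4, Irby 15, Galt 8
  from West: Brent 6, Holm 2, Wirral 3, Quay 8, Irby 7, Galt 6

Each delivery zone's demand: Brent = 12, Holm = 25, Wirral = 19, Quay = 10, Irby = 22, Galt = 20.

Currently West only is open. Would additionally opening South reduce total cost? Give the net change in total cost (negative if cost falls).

Yes — net change −50 (cost falls by 50).

Current service cost with {West}: 533.
Adding South: each delivery zone re-picks its cheapest; new service cost 473, saving 60.
Extra fixed cost: 10. Net change = 10 − 60 = -50.
(Totals: 565 → 515.)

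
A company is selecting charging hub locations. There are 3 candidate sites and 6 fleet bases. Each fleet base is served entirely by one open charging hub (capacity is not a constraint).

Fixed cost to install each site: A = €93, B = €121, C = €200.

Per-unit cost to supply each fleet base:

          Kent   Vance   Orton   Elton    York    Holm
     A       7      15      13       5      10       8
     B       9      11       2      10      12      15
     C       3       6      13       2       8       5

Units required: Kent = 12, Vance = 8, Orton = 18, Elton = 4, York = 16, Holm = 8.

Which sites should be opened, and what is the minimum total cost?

Open B and C; minimum total cost 617.

For any fixed open set, each fleet base goes to its cheapest open site; total = fixed + service.
{B, C}: Kent→C 3·12=36, Vance→C 6·8=48, Orton→B 2·18=36, Elton→C 2·4=8, York→C 8·16=128, Holm→C 5·8=40. Service 296; fixed 321; total 617.
{A, B}: service 452 + fixed 214 = 666
{C}: service 494 + fixed 200 = 694
{A, B, C}: service 296 + fixed 414 = 710
No other subset beats 617.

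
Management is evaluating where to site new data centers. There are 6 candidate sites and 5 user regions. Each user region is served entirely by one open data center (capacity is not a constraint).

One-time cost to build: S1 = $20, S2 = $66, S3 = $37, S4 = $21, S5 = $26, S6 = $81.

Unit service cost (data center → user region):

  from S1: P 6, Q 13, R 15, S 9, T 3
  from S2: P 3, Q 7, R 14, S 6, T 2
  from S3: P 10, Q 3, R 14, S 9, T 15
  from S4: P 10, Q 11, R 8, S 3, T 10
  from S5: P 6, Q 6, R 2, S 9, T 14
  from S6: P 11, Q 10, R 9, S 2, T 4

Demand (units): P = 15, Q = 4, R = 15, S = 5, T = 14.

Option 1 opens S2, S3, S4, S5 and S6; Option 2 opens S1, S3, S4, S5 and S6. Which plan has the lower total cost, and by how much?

Option 1 is cheaper by 13.

Option 1: {S2, S3, S4, S5, S6}: P→S2 3·15=45, Q→S3 3·4=12, R→S5 2·15=30, S→S6 2·5=10, T→S2 2·14=28. Service 125; fixed 231; total 356.
Option 2: {S1, S3, S4, S5, S6}: P→S1 6·15=90, Q→S3 3·4=12, R→S5 2·15=30, S→S6 2·5=10, T→S1 3·14=42. Service 184; fixed 185; total 369.
Difference: |356 − 369| = 13.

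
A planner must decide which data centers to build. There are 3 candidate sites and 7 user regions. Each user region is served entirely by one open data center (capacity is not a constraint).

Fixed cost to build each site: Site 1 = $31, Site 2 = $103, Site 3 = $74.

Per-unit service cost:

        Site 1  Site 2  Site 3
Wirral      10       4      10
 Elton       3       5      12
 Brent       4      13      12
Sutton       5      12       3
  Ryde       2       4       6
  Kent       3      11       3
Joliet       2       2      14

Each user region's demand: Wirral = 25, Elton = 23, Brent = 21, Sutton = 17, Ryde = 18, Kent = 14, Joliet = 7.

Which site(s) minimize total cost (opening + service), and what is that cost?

For any fixed open set, each user region goes to its cheapest open site; total = fixed + service.
{Site 1, Site 2}: Wirral→Site 2 4·25=100, Elton→Site 1 3·23=69, Brent→Site 1 4·21=84, Sutton→Site 1 5·17=85, Ryde→Site 1 2·18=36, Kent→Site 1 3·14=42, Joliet→Site 1 2·7=14. Service 430; fixed 134; total 564.
{Site 1, Site 2, Site 3}: Wirral→Site 2 4·25=100, Elton→Site 1 3·23=69, Brent→Site 1 4·21=84, Sutton→Site 3 3·17=51, Ryde→Site 1 2·18=36, Kent→Site 1 3·14=42, Joliet→Site 1 2·7=14. Service 396; fixed 208; total 604.
{Site 1}: service 580 + fixed 31 = 611
No other subset beats 564.

Open Site 1 and Site 2; minimum total cost 564.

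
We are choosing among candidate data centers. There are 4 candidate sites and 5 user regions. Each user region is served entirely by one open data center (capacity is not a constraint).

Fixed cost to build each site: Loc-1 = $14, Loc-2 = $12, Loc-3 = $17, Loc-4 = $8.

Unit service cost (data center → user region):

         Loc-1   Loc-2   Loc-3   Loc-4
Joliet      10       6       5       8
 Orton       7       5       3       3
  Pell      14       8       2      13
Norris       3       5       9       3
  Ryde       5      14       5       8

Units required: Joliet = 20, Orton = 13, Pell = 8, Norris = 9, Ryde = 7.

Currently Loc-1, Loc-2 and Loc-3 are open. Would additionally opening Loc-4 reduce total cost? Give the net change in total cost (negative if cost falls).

No — net change +8 (cost rises by 8).

Current service cost with {Loc-1, Loc-2, Loc-3}: 217.
Adding Loc-4: each user region re-picks its cheapest; new service cost 217, saving 0.
Extra fixed cost: 8. Net change = 8 − 0 = 8.
(Totals: 260 → 268.)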